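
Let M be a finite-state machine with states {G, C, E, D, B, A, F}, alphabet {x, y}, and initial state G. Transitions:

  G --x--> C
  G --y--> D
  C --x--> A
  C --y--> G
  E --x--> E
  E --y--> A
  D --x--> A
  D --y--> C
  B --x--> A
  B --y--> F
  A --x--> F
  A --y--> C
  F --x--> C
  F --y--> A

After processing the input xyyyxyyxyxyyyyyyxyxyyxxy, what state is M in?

start at G
read 'x': G → C
read 'y': C → G
read 'y': G → D
read 'y': D → C
read 'x': C → A
read 'y': A → C
read 'y': C → G
read 'x': G → C
read 'y': C → G
read 'x': G → C
read 'y': C → G
read 'y': G → D
read 'y': D → C
read 'y': C → G
read 'y': G → D
read 'y': D → C
read 'x': C → A
read 'y': A → C
read 'x': C → A
read 'y': A → C
read 'y': C → G
read 'x': G → C
read 'x': C → A
read 'y': A → C

C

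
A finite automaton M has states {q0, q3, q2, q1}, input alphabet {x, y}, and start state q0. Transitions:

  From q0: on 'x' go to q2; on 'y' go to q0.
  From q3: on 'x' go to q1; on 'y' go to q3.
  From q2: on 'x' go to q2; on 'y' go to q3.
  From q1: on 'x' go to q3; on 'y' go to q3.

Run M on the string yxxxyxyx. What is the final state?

q1

Trace: q0 -y-> q0 -x-> q2 -x-> q2 -x-> q2 -y-> q3 -x-> q1 -y-> q3 -x-> q1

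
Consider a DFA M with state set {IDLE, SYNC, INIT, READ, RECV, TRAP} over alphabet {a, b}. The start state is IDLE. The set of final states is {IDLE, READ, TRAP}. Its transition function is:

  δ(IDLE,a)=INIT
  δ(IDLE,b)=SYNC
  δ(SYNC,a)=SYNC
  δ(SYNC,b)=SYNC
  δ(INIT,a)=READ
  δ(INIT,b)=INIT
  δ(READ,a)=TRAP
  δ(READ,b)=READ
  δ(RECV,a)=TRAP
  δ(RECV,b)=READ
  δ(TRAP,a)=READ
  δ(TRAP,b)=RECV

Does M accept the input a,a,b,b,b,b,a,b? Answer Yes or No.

Trace: IDLE -a-> INIT -a-> READ -b-> READ -b-> READ -b-> READ -b-> READ -a-> TRAP -b-> RECV
End state RECV is not accepting.

No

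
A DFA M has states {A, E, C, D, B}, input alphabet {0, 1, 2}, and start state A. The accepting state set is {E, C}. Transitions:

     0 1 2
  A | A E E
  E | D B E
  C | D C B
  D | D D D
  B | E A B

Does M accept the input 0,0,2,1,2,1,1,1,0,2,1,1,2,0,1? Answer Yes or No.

A → A → A → E → B → B → A → E → B → E → E → B → A → E → D → D
End state D is not accepting.

No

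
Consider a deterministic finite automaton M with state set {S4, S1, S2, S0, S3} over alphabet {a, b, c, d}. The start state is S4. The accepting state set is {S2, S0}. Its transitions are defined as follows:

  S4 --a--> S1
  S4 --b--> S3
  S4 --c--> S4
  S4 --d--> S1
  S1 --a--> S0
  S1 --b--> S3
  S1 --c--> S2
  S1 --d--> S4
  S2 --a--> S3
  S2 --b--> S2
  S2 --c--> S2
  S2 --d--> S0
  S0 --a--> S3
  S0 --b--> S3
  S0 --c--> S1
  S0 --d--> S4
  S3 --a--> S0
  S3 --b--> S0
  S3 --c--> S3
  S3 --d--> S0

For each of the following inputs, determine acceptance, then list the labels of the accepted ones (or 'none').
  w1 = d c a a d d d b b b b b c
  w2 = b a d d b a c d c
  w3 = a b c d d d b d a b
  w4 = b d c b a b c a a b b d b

w1: S4 → S1 → S2 → S3 → S0 → S4 → S1 → S4 → S3 → S0 → S3 → S0 → S3 → S3  → end S3, rejected
w2: S4 → S3 → S0 → S4 → S1 → S3 → S0 → S1 → S4 → S4  → end S4, rejected
w3: S4 → S1 → S3 → S3 → S0 → S4 → S1 → S3 → S0 → S3 → S0  → end S0, accepted
w4: S4 → S3 → S0 → S1 → S3 → S0 → S3 → S3 → S0 → S3 → S0 → S3 → S0 → S3  → end S3, rejected

w3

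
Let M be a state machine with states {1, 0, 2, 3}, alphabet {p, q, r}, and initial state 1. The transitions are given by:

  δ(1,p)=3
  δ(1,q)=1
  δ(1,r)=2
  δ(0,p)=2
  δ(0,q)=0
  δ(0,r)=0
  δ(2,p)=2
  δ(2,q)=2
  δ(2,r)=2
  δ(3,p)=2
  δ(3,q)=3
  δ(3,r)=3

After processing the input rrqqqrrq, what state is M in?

Trace: 1 -r-> 2 -r-> 2 -q-> 2 -q-> 2 -q-> 2 -r-> 2 -r-> 2 -q-> 2

2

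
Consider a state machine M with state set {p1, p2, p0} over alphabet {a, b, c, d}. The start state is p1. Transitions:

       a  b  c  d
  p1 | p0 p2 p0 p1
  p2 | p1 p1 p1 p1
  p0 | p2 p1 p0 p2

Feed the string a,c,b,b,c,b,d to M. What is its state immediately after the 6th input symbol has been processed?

p2

start at p1
read 'a': p1 → p0
read 'c': p0 → p0
read 'b': p0 → p1
read 'b': p1 → p2
read 'c': p2 → p1
read 'b': p1 → p2
After 6 symbols: p2.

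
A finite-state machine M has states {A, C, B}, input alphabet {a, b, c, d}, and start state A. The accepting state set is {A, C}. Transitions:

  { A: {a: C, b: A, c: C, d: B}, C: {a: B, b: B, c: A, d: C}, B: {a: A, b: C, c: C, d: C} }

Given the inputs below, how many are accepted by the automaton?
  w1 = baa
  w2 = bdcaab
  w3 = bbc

w1: Trace: A -b-> A -a-> C -a-> B  → end B, rejected
w2: Trace: A -b-> A -d-> B -c-> C -a-> B -a-> A -b-> A  → end A, accepted
w3: Trace: A -b-> A -b-> A -c-> C  → end C, accepted

2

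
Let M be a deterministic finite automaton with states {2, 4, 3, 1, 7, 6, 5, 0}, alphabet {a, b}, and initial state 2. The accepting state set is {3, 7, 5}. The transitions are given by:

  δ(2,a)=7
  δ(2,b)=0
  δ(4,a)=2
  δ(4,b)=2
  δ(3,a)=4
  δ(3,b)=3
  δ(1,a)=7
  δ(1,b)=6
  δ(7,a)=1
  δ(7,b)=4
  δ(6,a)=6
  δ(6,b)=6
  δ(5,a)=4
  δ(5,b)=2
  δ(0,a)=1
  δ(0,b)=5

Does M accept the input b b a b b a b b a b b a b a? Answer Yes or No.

No

2 → 0 → 5 → 4 → 2 → 0 → 1 → 6 → 6 → 6 → 6 → 6 → 6 → 6 → 6
End state 6 is not accepting.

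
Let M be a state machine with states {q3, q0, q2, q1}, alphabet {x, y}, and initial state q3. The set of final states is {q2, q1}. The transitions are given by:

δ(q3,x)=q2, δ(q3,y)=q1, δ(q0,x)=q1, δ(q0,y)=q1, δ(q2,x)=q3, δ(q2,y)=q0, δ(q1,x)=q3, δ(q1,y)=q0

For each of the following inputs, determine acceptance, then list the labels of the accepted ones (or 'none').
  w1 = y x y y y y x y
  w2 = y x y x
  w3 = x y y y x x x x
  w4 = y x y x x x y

w1: Trace: q3 -y-> q1 -x-> q3 -y-> q1 -y-> q0 -y-> q1 -y-> q0 -x-> q1 -y-> q0  → end q0, rejected
w2: Trace: q3 -y-> q1 -x-> q3 -y-> q1 -x-> q3  → end q3, rejected
w3: Trace: q3 -x-> q2 -y-> q0 -y-> q1 -y-> q0 -x-> q1 -x-> q3 -x-> q2 -x-> q3  → end q3, rejected
w4: Trace: q3 -y-> q1 -x-> q3 -y-> q1 -x-> q3 -x-> q2 -x-> q3 -y-> q1  → end q1, accepted

w4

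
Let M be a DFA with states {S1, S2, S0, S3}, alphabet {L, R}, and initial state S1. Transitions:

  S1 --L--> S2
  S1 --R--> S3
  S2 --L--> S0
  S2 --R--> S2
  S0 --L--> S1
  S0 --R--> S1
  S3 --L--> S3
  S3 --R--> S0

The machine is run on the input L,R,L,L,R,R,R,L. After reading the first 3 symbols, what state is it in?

S1 → S2 → S2 → S0
After 3 symbols: S0.

S0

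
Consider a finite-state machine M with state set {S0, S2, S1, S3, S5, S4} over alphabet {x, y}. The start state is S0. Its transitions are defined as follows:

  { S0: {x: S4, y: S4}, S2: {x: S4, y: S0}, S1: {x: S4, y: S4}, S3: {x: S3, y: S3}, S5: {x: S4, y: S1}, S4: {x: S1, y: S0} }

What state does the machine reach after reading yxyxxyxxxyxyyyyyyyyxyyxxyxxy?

Trace: S0 -y-> S4 -x-> S1 -y-> S4 -x-> S1 -x-> S4 -y-> S0 -x-> S4 -x-> S1 -x-> S4 -y-> S0 -x-> S4 -y-> S0 -y-> S4 -y-> S0 -y-> S4 -y-> S0 -y-> S4 -y-> S0 -y-> S4 -x-> S1 -y-> S4 -y-> S0 -x-> S4 -x-> S1 -y-> S4 -x-> S1 -x-> S4 -y-> S0

S0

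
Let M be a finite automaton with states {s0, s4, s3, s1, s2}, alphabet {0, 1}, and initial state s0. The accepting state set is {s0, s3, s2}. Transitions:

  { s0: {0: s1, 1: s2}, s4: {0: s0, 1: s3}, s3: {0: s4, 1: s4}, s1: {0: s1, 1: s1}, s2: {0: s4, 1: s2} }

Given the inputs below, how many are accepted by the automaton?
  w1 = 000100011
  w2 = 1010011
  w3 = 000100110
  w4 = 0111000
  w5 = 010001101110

w1: s0 → s1 → s1 → s1 → s1 → s1 → s1 → s1 → s1 → s1  → end s1, rejected
w2: s0 → s2 → s4 → s3 → s4 → s0 → s2 → s2  → end s2, accepted
w3: s0 → s1 → s1 → s1 → s1 → s1 → s1 → s1 → s1 → s1  → end s1, rejected
w4: s0 → s1 → s1 → s1 → s1 → s1 → s1 → s1  → end s1, rejected
w5: s0 → s1 → s1 → s1 → s1 → s1 → s1 → s1 → s1 → s1 → s1 → s1 → s1  → end s1, rejected

1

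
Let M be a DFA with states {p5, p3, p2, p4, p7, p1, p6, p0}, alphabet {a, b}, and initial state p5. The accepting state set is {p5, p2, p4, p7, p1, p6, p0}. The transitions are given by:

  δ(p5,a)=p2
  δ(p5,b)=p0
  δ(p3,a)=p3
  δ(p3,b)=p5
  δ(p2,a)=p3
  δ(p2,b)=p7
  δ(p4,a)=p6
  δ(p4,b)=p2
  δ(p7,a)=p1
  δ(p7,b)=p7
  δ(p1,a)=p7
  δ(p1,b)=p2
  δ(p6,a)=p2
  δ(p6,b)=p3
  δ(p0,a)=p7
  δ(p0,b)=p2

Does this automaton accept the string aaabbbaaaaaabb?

p5 → p2 → p3 → p3 → p5 → p0 → p2 → p3 → p3 → p3 → p3 → p3 → p3 → p5 → p0
End state p0 is accepting.

Yes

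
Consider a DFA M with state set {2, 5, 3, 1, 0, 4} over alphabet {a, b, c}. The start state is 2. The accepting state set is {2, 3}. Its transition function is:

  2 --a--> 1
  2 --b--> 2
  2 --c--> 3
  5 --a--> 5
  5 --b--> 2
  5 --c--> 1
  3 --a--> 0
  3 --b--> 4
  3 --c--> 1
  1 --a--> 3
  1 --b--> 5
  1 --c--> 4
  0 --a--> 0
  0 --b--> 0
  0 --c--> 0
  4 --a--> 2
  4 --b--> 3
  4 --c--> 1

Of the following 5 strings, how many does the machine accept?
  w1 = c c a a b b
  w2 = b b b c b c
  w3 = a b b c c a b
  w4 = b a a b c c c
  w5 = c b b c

w1:
  start at 2
  read 'c': 2 → 3
  read 'c': 3 → 1
  read 'a': 1 → 3
  read 'a': 3 → 0
  read 'b': 0 → 0
  read 'b': 0 → 0
  end 0, rejected
w2:
  start at 2
  read 'b': 2 → 2
  read 'b': 2 → 2
  read 'b': 2 → 2
  read 'c': 2 → 3
  read 'b': 3 → 4
  read 'c': 4 → 1
  end 1, rejected
w3:
  start at 2
  read 'a': 2 → 1
  read 'b': 1 → 5
  read 'b': 5 → 2
  read 'c': 2 → 3
  read 'c': 3 → 1
  read 'a': 1 → 3
  read 'b': 3 → 4
  end 4, rejected
w4:
  start at 2
  read 'b': 2 → 2
  read 'a': 2 → 1
  read 'a': 1 → 3
  read 'b': 3 → 4
  read 'c': 4 → 1
  read 'c': 1 → 4
  read 'c': 4 → 1
  end 1, rejected
w5:
  start at 2
  read 'c': 2 → 3
  read 'b': 3 → 4
  read 'b': 4 → 3
  read 'c': 3 → 1
  end 1, rejected

0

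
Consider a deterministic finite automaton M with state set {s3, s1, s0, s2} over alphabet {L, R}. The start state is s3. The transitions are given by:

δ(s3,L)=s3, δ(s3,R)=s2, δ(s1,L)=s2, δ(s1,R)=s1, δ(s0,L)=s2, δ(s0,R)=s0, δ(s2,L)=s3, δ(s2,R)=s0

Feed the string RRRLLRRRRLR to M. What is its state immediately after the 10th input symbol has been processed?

start at s3
read 'R': s3 → s2
read 'R': s2 → s0
read 'R': s0 → s0
read 'L': s0 → s2
read 'L': s2 → s3
read 'R': s3 → s2
read 'R': s2 → s0
read 'R': s0 → s0
read 'R': s0 → s0
read 'L': s0 → s2
After 10 symbols: s2.

s2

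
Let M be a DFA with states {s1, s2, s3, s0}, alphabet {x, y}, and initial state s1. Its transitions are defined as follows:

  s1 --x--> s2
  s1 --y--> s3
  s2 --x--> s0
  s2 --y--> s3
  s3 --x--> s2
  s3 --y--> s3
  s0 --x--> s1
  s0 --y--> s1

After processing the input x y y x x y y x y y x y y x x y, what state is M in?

s1

start at s1
read 'x': s1 → s2
read 'y': s2 → s3
read 'y': s3 → s3
read 'x': s3 → s2
read 'x': s2 → s0
read 'y': s0 → s1
read 'y': s1 → s3
read 'x': s3 → s2
read 'y': s2 → s3
read 'y': s3 → s3
read 'x': s3 → s2
read 'y': s2 → s3
read 'y': s3 → s3
read 'x': s3 → s2
read 'x': s2 → s0
read 'y': s0 → s1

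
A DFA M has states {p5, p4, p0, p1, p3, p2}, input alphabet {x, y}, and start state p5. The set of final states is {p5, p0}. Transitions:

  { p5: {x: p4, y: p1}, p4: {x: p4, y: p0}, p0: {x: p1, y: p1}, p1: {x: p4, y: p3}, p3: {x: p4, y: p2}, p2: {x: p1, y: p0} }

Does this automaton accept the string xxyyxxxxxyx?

No

p5 → p4 → p4 → p0 → p1 → p4 → p4 → p4 → p4 → p4 → p0 → p1
End state p1 is not accepting.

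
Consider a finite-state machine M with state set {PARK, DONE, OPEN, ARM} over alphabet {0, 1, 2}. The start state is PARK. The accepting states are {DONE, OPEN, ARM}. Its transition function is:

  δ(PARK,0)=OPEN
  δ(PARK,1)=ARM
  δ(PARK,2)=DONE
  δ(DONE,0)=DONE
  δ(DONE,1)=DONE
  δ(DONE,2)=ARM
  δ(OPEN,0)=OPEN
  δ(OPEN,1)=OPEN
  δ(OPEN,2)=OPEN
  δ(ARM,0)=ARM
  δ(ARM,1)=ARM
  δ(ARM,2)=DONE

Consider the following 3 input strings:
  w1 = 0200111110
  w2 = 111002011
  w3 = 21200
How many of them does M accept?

3

w1: PARK → OPEN → OPEN → OPEN → OPEN → OPEN → OPEN → OPEN → OPEN → OPEN → OPEN  → end OPEN, accepted
w2: PARK → ARM → ARM → ARM → ARM → ARM → DONE → DONE → DONE → DONE  → end DONE, accepted
w3: PARK → DONE → DONE → ARM → ARM → ARM  → end ARM, accepted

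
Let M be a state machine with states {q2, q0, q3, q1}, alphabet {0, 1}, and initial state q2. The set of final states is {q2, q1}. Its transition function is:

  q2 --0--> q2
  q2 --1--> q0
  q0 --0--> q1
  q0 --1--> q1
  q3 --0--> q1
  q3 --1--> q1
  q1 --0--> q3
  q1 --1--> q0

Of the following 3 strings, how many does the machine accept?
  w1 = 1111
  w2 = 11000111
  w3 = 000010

w1: q2 → q0 → q1 → q0 → q1  → end q1, accepted
w2: q2 → q0 → q1 → q3 → q1 → q3 → q1 → q0 → q1  → end q1, accepted
w3: q2 → q2 → q2 → q2 → q2 → q0 → q1  → end q1, accepted

3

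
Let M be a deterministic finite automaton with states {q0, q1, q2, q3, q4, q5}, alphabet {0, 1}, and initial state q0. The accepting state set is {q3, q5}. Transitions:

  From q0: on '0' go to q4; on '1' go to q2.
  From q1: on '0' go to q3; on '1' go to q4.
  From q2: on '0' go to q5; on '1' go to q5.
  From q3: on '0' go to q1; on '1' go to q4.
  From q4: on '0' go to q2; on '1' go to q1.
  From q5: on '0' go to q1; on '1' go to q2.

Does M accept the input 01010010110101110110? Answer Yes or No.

q0 → q4 → q1 → q3 → q4 → q2 → q5 → q2 → q5 → q2 → q5 → q1 → q4 → q2 → q5 → q2 → q5 → q1 → q4 → q1 → q3
End state q3 is accepting.

Yes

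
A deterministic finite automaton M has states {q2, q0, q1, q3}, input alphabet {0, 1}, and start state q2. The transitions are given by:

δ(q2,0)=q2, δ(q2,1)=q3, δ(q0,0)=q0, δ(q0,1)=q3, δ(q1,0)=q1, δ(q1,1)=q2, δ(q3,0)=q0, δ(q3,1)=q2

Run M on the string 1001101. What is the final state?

start at q2
read '1': q2 → q3
read '0': q3 → q0
read '0': q0 → q0
read '1': q0 → q3
read '1': q3 → q2
read '0': q2 → q2
read '1': q2 → q3

q3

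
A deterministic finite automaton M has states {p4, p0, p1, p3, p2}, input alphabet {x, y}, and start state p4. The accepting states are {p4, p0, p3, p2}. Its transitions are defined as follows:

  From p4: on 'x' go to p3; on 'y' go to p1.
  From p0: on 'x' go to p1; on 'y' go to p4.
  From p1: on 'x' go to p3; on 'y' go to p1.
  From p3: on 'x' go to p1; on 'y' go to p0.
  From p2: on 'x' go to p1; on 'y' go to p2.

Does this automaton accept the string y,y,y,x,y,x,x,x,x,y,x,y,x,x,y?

No

Trace: p4 -y-> p1 -y-> p1 -y-> p1 -x-> p3 -y-> p0 -x-> p1 -x-> p3 -x-> p1 -x-> p3 -y-> p0 -x-> p1 -y-> p1 -x-> p3 -x-> p1 -y-> p1
End state p1 is not accepting.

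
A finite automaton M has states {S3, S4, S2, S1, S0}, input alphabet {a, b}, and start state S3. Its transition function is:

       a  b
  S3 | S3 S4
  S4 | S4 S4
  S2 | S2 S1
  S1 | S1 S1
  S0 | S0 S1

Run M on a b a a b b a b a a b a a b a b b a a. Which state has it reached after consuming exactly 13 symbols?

S3 → S3 → S4 → S4 → S4 → S4 → S4 → S4 → S4 → S4 → S4 → S4 → S4 → S4
After 13 symbols: S4.

S4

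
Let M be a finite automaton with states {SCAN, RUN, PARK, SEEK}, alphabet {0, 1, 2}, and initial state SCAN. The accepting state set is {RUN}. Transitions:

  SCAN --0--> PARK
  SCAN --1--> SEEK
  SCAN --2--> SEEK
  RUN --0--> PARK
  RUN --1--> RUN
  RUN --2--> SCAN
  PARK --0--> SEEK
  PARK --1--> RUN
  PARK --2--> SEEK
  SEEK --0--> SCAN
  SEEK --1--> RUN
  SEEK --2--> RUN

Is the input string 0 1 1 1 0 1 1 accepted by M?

start at SCAN
read '0': SCAN → PARK
read '1': PARK → RUN
read '1': RUN → RUN
read '1': RUN → RUN
read '0': RUN → PARK
read '1': PARK → RUN
read '1': RUN → RUN
End state RUN is accepting.

Yes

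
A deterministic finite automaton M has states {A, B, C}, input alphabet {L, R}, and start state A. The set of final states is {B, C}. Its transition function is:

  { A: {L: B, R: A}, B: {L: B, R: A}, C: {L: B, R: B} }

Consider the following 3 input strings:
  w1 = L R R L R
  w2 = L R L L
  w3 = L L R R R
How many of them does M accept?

1

w1: A → B → A → A → B → A  → end A, rejected
w2: A → B → A → B → B  → end B, accepted
w3: A → B → B → A → A → A  → end A, rejected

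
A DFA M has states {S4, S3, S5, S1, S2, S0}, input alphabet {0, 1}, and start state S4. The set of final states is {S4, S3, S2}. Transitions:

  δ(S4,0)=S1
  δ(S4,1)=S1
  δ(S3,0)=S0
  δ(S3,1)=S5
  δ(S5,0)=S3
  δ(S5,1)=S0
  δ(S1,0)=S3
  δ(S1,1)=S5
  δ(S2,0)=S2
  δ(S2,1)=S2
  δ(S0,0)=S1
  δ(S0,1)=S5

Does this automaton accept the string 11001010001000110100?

Trace: S4 -1-> S1 -1-> S5 -0-> S3 -0-> S0 -1-> S5 -0-> S3 -1-> S5 -0-> S3 -0-> S0 -0-> S1 -1-> S5 -0-> S3 -0-> S0 -0-> S1 -1-> S5 -1-> S0 -0-> S1 -1-> S5 -0-> S3 -0-> S0
End state S0 is not accepting.

No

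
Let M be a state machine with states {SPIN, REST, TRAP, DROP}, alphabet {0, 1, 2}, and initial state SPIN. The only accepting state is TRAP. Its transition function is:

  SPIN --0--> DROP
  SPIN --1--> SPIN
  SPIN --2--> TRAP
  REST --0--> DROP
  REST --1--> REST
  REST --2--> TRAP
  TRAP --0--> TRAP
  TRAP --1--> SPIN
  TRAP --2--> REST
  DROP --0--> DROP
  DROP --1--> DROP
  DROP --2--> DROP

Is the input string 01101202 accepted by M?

No

Trace: SPIN -0-> DROP -1-> DROP -1-> DROP -0-> DROP -1-> DROP -2-> DROP -0-> DROP -2-> DROP
End state DROP is not accepting.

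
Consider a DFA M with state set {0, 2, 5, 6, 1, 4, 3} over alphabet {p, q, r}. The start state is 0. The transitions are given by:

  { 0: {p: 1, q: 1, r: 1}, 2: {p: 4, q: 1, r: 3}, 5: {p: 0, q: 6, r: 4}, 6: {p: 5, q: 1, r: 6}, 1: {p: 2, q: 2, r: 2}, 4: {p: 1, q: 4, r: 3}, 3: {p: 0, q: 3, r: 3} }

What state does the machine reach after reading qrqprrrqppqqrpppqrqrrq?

Trace: 0 -q-> 1 -r-> 2 -q-> 1 -p-> 2 -r-> 3 -r-> 3 -r-> 3 -q-> 3 -p-> 0 -p-> 1 -q-> 2 -q-> 1 -r-> 2 -p-> 4 -p-> 1 -p-> 2 -q-> 1 -r-> 2 -q-> 1 -r-> 2 -r-> 3 -q-> 3

3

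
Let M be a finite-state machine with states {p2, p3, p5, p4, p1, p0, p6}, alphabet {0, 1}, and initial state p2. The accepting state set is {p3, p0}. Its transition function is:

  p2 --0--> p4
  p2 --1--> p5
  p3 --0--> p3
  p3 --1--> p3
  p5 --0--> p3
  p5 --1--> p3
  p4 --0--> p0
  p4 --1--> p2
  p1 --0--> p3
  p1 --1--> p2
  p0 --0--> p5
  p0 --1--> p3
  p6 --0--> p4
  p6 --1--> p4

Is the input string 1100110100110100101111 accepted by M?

Yes

start at p2
read '1': p2 → p5
read '1': p5 → p3
read '0': p3 → p3
read '0': p3 → p3
read '1': p3 → p3
read '1': p3 → p3
read '0': p3 → p3
read '1': p3 → p3
read '0': p3 → p3
read '0': p3 → p3
read '1': p3 → p3
read '1': p3 → p3
read '0': p3 → p3
read '1': p3 → p3
read '0': p3 → p3
read '0': p3 → p3
read '1': p3 → p3
read '0': p3 → p3
read '1': p3 → p3
read '1': p3 → p3
read '1': p3 → p3
read '1': p3 → p3
End state p3 is accepting.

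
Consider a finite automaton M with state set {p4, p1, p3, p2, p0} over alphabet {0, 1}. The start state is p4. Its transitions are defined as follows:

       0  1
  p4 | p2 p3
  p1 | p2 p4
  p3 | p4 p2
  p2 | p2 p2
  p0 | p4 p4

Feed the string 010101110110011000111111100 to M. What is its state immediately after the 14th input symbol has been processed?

Trace: p4 -0-> p2 -1-> p2 -0-> p2 -1-> p2 -0-> p2 -1-> p2 -1-> p2 -1-> p2 -0-> p2 -1-> p2 -1-> p2 -0-> p2 -0-> p2 -1-> p2
After 14 symbols: p2.

p2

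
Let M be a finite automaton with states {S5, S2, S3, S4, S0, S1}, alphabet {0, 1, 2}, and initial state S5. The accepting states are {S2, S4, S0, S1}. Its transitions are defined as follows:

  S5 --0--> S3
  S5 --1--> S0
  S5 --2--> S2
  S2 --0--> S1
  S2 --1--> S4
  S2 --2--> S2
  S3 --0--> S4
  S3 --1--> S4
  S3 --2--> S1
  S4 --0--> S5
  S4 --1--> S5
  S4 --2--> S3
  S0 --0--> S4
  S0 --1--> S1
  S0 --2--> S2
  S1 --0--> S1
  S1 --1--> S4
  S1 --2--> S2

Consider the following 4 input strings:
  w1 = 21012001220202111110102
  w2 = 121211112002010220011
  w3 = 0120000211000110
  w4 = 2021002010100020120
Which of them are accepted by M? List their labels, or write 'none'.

w3, w4

w1:
  start at S5
  read '2': S5 → S2
  read '1': S2 → S4
  read '0': S4 → S5
  read '1': S5 → S0
  read '2': S0 → S2
  read '0': S2 → S1
  read '0': S1 → S1
  read '1': S1 → S4
  read '2': S4 → S3
  read '2': S3 → S1
  read '0': S1 → S1
  read '2': S1 → S2
  read '0': S2 → S1
  read '2': S1 → S2
  read '1': S2 → S4
  read '1': S4 → S5
  read '1': S5 → S0
  read '1': S0 → S1
  read '1': S1 → S4
  read '0': S4 → S5
  read '1': S5 → S0
  read '0': S0 → S4
  read '2': S4 → S3
  end S3, rejected
w2:
  start at S5
  read '1': S5 → S0
  read '2': S0 → S2
  read '1': S2 → S4
  read '2': S4 → S3
  read '1': S3 → S4
  read '1': S4 → S5
  read '1': S5 → S0
  read '1': S0 → S1
  read '2': S1 → S2
  read '0': S2 → S1
  read '0': S1 → S1
  read '2': S1 → S2
  read '0': S2 → S1
  read '1': S1 → S4
  read '0': S4 → S5
  read '2': S5 → S2
  read '2': S2 → S2
  read '0': S2 → S1
  read '0': S1 → S1
  read '1': S1 → S4
  read '1': S4 → S5
  end S5, rejected
w3:
  start at S5
  read '0': S5 → S3
  read '1': S3 → S4
  read '2': S4 → S3
  read '0': S3 → S4
  read '0': S4 → S5
  read '0': S5 → S3
  read '0': S3 → S4
  read '2': S4 → S3
  read '1': S3 → S4
  read '1': S4 → S5
  read '0': S5 → S3
  read '0': S3 → S4
  read '0': S4 → S5
  read '1': S5 → S0
  read '1': S0 → S1
  read '0': S1 → S1
  end S1, accepted
w4:
  start at S5
  read '2': S5 → S2
  read '0': S2 → S1
  read '2': S1 → S2
  read '1': S2 → S4
  read '0': S4 → S5
  read '0': S5 → S3
  read '2': S3 → S1
  read '0': S1 → S1
  read '1': S1 → S4
  read '0': S4 → S5
  read '1': S5 → S0
  read '0': S0 → S4
  read '0': S4 → S5
  read '0': S5 → S3
  read '2': S3 → S1
  read '0': S1 → S1
  read '1': S1 → S4
  read '2': S4 → S3
  read '0': S3 → S4
  end S4, accepted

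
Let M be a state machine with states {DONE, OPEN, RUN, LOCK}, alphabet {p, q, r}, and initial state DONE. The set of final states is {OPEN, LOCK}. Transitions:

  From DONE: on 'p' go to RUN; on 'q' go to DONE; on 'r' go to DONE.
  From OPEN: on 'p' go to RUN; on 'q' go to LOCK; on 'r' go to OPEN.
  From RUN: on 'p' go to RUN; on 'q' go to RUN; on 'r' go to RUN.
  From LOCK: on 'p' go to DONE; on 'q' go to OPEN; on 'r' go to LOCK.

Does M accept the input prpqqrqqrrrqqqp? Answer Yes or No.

No

start at DONE
read 'p': DONE → RUN
read 'r': RUN → RUN
read 'p': RUN → RUN
read 'q': RUN → RUN
read 'q': RUN → RUN
read 'r': RUN → RUN
read 'q': RUN → RUN
read 'q': RUN → RUN
read 'r': RUN → RUN
read 'r': RUN → RUN
read 'r': RUN → RUN
read 'q': RUN → RUN
read 'q': RUN → RUN
read 'q': RUN → RUN
read 'p': RUN → RUN
End state RUN is not accepting.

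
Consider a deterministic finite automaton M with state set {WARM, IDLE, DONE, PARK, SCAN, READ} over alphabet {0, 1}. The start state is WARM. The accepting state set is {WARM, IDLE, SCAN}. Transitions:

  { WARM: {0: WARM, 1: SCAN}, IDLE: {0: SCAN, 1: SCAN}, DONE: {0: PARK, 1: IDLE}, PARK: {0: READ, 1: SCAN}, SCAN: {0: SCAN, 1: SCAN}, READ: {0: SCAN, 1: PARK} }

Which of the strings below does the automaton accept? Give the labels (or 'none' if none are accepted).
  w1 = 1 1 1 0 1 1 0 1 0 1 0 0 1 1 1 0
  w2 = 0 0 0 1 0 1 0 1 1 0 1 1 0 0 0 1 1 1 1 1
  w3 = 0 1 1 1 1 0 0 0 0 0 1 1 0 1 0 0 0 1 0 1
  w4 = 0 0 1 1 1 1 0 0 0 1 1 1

w1:
  start at WARM
  read '1': WARM → SCAN
  read '1': SCAN → SCAN
  read '1': SCAN → SCAN
  read '0': SCAN → SCAN
  read '1': SCAN → SCAN
  read '1': SCAN → SCAN
  read '0': SCAN → SCAN
  read '1': SCAN → SCAN
  read '0': SCAN → SCAN
  read '1': SCAN → SCAN
  read '0': SCAN → SCAN
  read '0': SCAN → SCAN
  read '1': SCAN → SCAN
  read '1': SCAN → SCAN
  read '1': SCAN → SCAN
  read '0': SCAN → SCAN
  end SCAN, accepted
w2:
  start at WARM
  read '0': WARM → WARM
  read '0': WARM → WARM
  read '0': WARM → WARM
  read '1': WARM → SCAN
  read '0': SCAN → SCAN
  read '1': SCAN → SCAN
  read '0': SCAN → SCAN
  read '1': SCAN → SCAN
  read '1': SCAN → SCAN
  read '0': SCAN → SCAN
  read '1': SCAN → SCAN
  read '1': SCAN → SCAN
  read '0': SCAN → SCAN
  read '0': SCAN → SCAN
  read '0': SCAN → SCAN
  read '1': SCAN → SCAN
  read '1': SCAN → SCAN
  read '1': SCAN → SCAN
  read '1': SCAN → SCAN
  read '1': SCAN → SCAN
  end SCAN, accepted
w3:
  start at WARM
  read '0': WARM → WARM
  read '1': WARM → SCAN
  read '1': SCAN → SCAN
  read '1': SCAN → SCAN
  read '1': SCAN → SCAN
  read '0': SCAN → SCAN
  read '0': SCAN → SCAN
  read '0': SCAN → SCAN
  read '0': SCAN → SCAN
  read '0': SCAN → SCAN
  read '1': SCAN → SCAN
  read '1': SCAN → SCAN
  read '0': SCAN → SCAN
  read '1': SCAN → SCAN
  read '0': SCAN → SCAN
  read '0': SCAN → SCAN
  read '0': SCAN → SCAN
  read '1': SCAN → SCAN
  read '0': SCAN → SCAN
  read '1': SCAN → SCAN
  end SCAN, accepted
w4:
  start at WARM
  read '0': WARM → WARM
  read '0': WARM → WARM
  read '1': WARM → SCAN
  read '1': SCAN → SCAN
  read '1': SCAN → SCAN
  read '1': SCAN → SCAN
  read '0': SCAN → SCAN
  read '0': SCAN → SCAN
  read '0': SCAN → SCAN
  read '1': SCAN → SCAN
  read '1': SCAN → SCAN
  read '1': SCAN → SCAN
  end SCAN, accepted

w1, w2, w3, w4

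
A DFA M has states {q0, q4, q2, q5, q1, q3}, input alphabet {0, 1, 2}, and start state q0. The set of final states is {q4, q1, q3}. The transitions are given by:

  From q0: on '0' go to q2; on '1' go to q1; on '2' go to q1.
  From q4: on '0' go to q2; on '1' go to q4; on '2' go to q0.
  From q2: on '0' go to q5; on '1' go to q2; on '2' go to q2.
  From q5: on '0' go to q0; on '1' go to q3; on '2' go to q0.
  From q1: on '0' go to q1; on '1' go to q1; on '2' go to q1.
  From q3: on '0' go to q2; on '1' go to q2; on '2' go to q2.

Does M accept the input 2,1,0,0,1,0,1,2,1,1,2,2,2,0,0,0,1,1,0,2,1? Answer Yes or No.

Yes

Trace: q0 -2-> q1 -1-> q1 -0-> q1 -0-> q1 -1-> q1 -0-> q1 -1-> q1 -2-> q1 -1-> q1 -1-> q1 -2-> q1 -2-> q1 -2-> q1 -0-> q1 -0-> q1 -0-> q1 -1-> q1 -1-> q1 -0-> q1 -2-> q1 -1-> q1
End state q1 is accepting.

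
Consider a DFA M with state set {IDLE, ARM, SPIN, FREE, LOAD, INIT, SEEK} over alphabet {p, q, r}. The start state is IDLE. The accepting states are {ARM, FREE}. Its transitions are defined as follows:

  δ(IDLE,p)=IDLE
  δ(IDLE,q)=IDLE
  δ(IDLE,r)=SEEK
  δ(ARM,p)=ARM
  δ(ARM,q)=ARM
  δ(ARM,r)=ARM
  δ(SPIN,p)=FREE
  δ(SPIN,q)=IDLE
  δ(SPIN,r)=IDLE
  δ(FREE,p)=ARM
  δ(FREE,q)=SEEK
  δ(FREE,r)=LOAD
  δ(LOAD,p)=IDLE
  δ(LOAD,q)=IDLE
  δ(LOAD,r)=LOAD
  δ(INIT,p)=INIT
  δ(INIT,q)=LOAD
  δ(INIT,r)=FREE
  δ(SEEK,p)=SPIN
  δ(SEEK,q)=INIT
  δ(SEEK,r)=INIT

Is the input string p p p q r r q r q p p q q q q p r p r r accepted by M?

No

Trace: IDLE -p-> IDLE -p-> IDLE -p-> IDLE -q-> IDLE -r-> SEEK -r-> INIT -q-> LOAD -r-> LOAD -q-> IDLE -p-> IDLE -p-> IDLE -q-> IDLE -q-> IDLE -q-> IDLE -q-> IDLE -p-> IDLE -r-> SEEK -p-> SPIN -r-> IDLE -r-> SEEK
End state SEEK is not accepting.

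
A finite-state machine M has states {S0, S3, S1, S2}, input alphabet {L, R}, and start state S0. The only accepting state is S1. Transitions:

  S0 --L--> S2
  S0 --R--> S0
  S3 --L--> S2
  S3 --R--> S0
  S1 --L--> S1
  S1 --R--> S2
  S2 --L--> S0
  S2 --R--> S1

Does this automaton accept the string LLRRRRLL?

No

S0 → S2 → S0 → S0 → S0 → S0 → S0 → S2 → S0
End state S0 is not accepting.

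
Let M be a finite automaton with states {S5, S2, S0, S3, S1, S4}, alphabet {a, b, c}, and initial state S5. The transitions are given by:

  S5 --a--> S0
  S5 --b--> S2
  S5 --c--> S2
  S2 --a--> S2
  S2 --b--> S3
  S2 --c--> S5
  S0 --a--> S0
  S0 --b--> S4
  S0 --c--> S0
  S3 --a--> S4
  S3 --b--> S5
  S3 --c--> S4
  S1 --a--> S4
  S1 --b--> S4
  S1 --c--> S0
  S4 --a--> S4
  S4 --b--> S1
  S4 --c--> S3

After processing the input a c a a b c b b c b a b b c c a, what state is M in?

S5 → S0 → S0 → S0 → S0 → S4 → S3 → S5 → S2 → S5 → S2 → S2 → S3 → S5 → S2 → S5 → S0

S0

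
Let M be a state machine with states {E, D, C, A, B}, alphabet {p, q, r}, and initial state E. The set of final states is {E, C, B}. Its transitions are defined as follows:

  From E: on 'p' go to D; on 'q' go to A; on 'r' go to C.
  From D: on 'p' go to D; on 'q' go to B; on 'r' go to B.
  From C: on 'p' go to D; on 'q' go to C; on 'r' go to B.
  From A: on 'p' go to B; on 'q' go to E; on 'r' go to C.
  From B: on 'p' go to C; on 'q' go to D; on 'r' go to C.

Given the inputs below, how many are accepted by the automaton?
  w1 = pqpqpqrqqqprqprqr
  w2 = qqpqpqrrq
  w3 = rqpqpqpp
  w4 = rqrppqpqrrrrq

3

w1: Trace: E -p-> D -q-> B -p-> C -q-> C -p-> D -q-> B -r-> C -q-> C -q-> C -q-> C -p-> D -r-> B -q-> D -p-> D -r-> B -q-> D -r-> B  → end B, accepted
w2: Trace: E -q-> A -q-> E -p-> D -q-> B -p-> C -q-> C -r-> B -r-> C -q-> C  → end C, accepted
w3: Trace: E -r-> C -q-> C -p-> D -q-> B -p-> C -q-> C -p-> D -p-> D  → end D, rejected
w4: Trace: E -r-> C -q-> C -r-> B -p-> C -p-> D -q-> B -p-> C -q-> C -r-> B -r-> C -r-> B -r-> C -q-> C  → end C, accepted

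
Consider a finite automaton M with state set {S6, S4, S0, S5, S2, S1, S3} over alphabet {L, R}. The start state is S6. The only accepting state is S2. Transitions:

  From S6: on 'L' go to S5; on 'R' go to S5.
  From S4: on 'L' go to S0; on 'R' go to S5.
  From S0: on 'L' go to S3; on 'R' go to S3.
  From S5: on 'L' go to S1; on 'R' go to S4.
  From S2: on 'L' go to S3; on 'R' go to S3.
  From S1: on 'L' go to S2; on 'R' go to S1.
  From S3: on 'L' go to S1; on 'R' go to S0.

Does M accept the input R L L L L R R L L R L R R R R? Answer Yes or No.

No

start at S6
read 'R': S6 → S5
read 'L': S5 → S1
read 'L': S1 → S2
read 'L': S2 → S3
read 'L': S3 → S1
read 'R': S1 → S1
read 'R': S1 → S1
read 'L': S1 → S2
read 'L': S2 → S3
read 'R': S3 → S0
read 'L': S0 → S3
read 'R': S3 → S0
read 'R': S0 → S3
read 'R': S3 → S0
read 'R': S0 → S3
End state S3 is not accepting.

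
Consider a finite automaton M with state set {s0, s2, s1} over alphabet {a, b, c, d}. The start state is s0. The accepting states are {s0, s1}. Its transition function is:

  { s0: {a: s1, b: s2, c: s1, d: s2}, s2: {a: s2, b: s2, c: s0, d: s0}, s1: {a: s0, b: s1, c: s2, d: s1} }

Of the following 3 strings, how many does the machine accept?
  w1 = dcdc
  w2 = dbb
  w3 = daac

w1:
  start at s0
  read 'd': s0 → s2
  read 'c': s2 → s0
  read 'd': s0 → s2
  read 'c': s2 → s0
  end s0, accepted
w2:
  start at s0
  read 'd': s0 → s2
  read 'b': s2 → s2
  read 'b': s2 → s2
  end s2, rejected
w3:
  start at s0
  read 'd': s0 → s2
  read 'a': s2 → s2
  read 'a': s2 → s2
  read 'c': s2 → s0
  end s0, accepted

2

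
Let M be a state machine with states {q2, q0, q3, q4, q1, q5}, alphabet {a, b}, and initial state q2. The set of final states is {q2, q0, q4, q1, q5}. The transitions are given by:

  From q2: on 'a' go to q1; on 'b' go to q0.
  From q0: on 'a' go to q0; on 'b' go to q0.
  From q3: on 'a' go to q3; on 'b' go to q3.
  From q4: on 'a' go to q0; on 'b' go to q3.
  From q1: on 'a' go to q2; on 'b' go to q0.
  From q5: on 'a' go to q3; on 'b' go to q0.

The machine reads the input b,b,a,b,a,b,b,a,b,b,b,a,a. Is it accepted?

Trace: q2 -b-> q0 -b-> q0 -a-> q0 -b-> q0 -a-> q0 -b-> q0 -b-> q0 -a-> q0 -b-> q0 -b-> q0 -b-> q0 -a-> q0 -a-> q0
End state q0 is accepting.

Yes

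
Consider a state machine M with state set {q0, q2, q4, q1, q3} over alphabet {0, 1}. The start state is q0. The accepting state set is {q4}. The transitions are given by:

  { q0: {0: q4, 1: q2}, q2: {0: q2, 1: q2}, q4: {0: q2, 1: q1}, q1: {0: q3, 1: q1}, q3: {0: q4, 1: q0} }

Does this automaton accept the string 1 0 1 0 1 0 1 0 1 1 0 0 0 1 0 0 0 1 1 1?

No

Trace: q0 -1-> q2 -0-> q2 -1-> q2 -0-> q2 -1-> q2 -0-> q2 -1-> q2 -0-> q2 -1-> q2 -1-> q2 -0-> q2 -0-> q2 -0-> q2 -1-> q2 -0-> q2 -0-> q2 -0-> q2 -1-> q2 -1-> q2 -1-> q2
End state q2 is not accepting.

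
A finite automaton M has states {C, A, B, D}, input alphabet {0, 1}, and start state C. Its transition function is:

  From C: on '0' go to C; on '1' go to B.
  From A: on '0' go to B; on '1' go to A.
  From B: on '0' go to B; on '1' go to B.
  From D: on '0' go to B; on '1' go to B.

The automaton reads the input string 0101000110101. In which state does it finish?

C → C → B → B → B → B → B → B → B → B → B → B → B → B

B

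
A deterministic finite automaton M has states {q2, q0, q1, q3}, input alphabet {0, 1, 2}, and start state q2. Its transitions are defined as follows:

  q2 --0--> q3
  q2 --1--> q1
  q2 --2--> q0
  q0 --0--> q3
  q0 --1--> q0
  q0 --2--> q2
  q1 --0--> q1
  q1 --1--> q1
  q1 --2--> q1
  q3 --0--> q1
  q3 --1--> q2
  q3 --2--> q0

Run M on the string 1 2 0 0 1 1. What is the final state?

q1

q2 → q1 → q1 → q1 → q1 → q1 → q1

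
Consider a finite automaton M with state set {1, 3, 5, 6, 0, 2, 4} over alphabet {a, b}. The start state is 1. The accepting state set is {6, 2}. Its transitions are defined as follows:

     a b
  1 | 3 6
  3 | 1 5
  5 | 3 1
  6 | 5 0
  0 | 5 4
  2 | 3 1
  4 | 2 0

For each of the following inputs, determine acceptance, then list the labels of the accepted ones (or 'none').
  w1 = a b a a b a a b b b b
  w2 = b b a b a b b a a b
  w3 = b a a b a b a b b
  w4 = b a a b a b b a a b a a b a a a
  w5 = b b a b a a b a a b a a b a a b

w1: Trace: 1 -a-> 3 -b-> 5 -a-> 3 -a-> 1 -b-> 6 -a-> 5 -a-> 3 -b-> 5 -b-> 1 -b-> 6 -b-> 0  → end 0, rejected
w2: Trace: 1 -b-> 6 -b-> 0 -a-> 5 -b-> 1 -a-> 3 -b-> 5 -b-> 1 -a-> 3 -a-> 1 -b-> 6  → end 6, accepted
w3: Trace: 1 -b-> 6 -a-> 5 -a-> 3 -b-> 5 -a-> 3 -b-> 5 -a-> 3 -b-> 5 -b-> 1  → end 1, rejected
w4: Trace: 1 -b-> 6 -a-> 5 -a-> 3 -b-> 5 -a-> 3 -b-> 5 -b-> 1 -a-> 3 -a-> 1 -b-> 6 -a-> 5 -a-> 3 -b-> 5 -a-> 3 -a-> 1 -a-> 3  → end 3, rejected
w5: Trace: 1 -b-> 6 -b-> 0 -a-> 5 -b-> 1 -a-> 3 -a-> 1 -b-> 6 -a-> 5 -a-> 3 -b-> 5 -a-> 3 -a-> 1 -b-> 6 -a-> 5 -a-> 3 -b-> 5  → end 5, rejected

w2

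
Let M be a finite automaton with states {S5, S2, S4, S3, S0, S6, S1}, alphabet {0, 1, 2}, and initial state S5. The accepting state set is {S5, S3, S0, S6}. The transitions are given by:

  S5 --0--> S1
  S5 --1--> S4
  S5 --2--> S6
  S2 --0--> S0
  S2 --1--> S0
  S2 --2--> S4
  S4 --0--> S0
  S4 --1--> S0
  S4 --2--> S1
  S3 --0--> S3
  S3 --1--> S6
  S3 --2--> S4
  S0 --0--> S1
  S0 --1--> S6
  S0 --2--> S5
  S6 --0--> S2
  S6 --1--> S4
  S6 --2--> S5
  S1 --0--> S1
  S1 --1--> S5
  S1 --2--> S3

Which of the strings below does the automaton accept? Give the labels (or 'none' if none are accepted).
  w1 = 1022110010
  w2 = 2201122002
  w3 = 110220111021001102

w3

w1: Trace: S5 -1-> S4 -0-> S0 -2-> S5 -2-> S6 -1-> S4 -1-> S0 -0-> S1 -0-> S1 -1-> S5 -0-> S1  → end S1, rejected
w2: Trace: S5 -2-> S6 -2-> S5 -0-> S1 -1-> S5 -1-> S4 -2-> S1 -2-> S3 -0-> S3 -0-> S3 -2-> S4  → end S4, rejected
w3: Trace: S5 -1-> S4 -1-> S0 -0-> S1 -2-> S3 -2-> S4 -0-> S0 -1-> S6 -1-> S4 -1-> S0 -0-> S1 -2-> S3 -1-> S6 -0-> S2 -0-> S0 -1-> S6 -1-> S4 -0-> S0 -2-> S5  → end S5, accepted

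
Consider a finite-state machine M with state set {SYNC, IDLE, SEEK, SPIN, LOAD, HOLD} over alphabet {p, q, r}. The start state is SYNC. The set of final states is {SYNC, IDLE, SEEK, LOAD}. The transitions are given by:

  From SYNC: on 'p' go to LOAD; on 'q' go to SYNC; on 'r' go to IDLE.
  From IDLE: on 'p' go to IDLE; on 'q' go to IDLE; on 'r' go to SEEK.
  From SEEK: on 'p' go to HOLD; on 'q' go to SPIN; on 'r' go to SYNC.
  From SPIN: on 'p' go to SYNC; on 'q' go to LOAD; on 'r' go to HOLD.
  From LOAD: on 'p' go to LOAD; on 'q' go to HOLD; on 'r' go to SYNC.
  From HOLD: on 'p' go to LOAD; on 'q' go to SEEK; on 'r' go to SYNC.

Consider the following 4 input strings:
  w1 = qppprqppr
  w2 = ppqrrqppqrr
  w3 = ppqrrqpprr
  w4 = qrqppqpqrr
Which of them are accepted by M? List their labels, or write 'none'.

w1: Trace: SYNC -q-> SYNC -p-> LOAD -p-> LOAD -p-> LOAD -r-> SYNC -q-> SYNC -p-> LOAD -p-> LOAD -r-> SYNC  → end SYNC, accepted
w2: Trace: SYNC -p-> LOAD -p-> LOAD -q-> HOLD -r-> SYNC -r-> IDLE -q-> IDLE -p-> IDLE -p-> IDLE -q-> IDLE -r-> SEEK -r-> SYNC  → end SYNC, accepted
w3: Trace: SYNC -p-> LOAD -p-> LOAD -q-> HOLD -r-> SYNC -r-> IDLE -q-> IDLE -p-> IDLE -p-> IDLE -r-> SEEK -r-> SYNC  → end SYNC, accepted
w4: Trace: SYNC -q-> SYNC -r-> IDLE -q-> IDLE -p-> IDLE -p-> IDLE -q-> IDLE -p-> IDLE -q-> IDLE -r-> SEEK -r-> SYNC  → end SYNC, accepted

w1, w2, w3, w4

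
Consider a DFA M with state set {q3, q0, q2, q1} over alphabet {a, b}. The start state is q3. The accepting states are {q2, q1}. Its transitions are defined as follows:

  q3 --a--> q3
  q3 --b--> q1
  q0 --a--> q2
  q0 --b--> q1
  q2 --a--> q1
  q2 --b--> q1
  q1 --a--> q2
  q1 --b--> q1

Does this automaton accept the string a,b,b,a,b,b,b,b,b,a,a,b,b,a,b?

Yes

q3 → q3 → q1 → q1 → q2 → q1 → q1 → q1 → q1 → q1 → q2 → q1 → q1 → q1 → q2 → q1
End state q1 is accepting.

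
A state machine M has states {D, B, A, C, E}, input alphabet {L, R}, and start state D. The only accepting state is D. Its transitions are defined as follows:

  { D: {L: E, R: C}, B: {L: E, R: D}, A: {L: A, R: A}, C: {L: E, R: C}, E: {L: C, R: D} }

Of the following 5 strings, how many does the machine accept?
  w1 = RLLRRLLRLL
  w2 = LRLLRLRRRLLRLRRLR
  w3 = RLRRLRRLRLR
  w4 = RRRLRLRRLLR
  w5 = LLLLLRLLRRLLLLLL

2

w1: Trace: D -R-> C -L-> E -L-> C -R-> C -R-> C -L-> E -L-> C -R-> C -L-> E -L-> C  → end C, rejected
w2: Trace: D -L-> E -R-> D -L-> E -L-> C -R-> C -L-> E -R-> D -R-> C -R-> C -L-> E -L-> C -R-> C -L-> E -R-> D -R-> C -L-> E -R-> D  → end D, accepted
w3: Trace: D -R-> C -L-> E -R-> D -R-> C -L-> E -R-> D -R-> C -L-> E -R-> D -L-> E -R-> D  → end D, accepted
w4: Trace: D -R-> C -R-> C -R-> C -L-> E -R-> D -L-> E -R-> D -R-> C -L-> E -L-> C -R-> C  → end C, rejected
w5: Trace: D -L-> E -L-> C -L-> E -L-> C -L-> E -R-> D -L-> E -L-> C -R-> C -R-> C -L-> E -L-> C -L-> E -L-> C -L-> E -L-> C  → end C, rejected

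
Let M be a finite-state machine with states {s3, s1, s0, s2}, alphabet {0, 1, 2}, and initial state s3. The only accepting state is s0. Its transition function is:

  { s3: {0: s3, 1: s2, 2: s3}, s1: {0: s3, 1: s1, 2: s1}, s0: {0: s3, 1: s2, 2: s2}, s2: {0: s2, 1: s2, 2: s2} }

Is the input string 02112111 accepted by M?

No

s3 → s3 → s3 → s2 → s2 → s2 → s2 → s2 → s2
End state s2 is not accepting.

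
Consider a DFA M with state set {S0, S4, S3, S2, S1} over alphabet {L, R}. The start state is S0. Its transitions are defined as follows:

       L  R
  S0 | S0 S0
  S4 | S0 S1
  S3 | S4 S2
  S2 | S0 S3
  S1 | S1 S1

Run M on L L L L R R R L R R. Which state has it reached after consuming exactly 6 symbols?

S0

Trace: S0 -L-> S0 -L-> S0 -L-> S0 -L-> S0 -R-> S0 -R-> S0
After 6 symbols: S0.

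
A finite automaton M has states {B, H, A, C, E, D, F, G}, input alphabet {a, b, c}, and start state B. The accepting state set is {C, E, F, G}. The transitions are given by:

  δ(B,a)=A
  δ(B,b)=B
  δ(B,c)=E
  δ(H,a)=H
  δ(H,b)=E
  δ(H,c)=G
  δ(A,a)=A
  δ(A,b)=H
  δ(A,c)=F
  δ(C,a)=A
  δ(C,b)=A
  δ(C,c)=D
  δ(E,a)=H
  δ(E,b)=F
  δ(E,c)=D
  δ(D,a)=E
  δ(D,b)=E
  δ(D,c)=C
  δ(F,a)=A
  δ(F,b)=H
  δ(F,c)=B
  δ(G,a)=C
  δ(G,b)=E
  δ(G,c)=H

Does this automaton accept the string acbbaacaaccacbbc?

No

start at B
read 'a': B → A
read 'c': A → F
read 'b': F → H
read 'b': H → E
read 'a': E → H
read 'a': H → H
read 'c': H → G
read 'a': G → C
read 'a': C → A
read 'c': A → F
read 'c': F → B
read 'a': B → A
read 'c': A → F
read 'b': F → H
read 'b': H → E
read 'c': E → D
End state D is not accepting.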